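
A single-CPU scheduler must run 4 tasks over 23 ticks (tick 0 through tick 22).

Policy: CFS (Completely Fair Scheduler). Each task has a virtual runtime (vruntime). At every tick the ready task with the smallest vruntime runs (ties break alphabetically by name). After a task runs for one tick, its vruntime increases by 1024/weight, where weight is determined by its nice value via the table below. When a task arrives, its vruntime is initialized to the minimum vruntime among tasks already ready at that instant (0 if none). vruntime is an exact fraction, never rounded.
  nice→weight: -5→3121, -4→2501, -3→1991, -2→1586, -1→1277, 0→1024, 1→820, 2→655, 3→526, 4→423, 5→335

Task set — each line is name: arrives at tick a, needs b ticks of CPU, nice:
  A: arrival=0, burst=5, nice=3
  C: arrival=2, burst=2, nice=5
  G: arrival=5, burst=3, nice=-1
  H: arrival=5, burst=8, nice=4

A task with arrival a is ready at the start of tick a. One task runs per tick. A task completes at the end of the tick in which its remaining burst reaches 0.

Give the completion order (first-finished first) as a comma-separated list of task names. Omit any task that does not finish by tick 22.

t=0: vr[A=0] → run A
t=1: vr[A=512/263] → run A
t=2: vr[A=1024/263 C=1024/263] → run A
t=3: vr[A=1536/263 C=1024/263] → run C
t=4: vr[A=1536/263 C=612352/88105] → run A
t=5: vr[A=2048/263 C=612352/88105 G=612352/88105 H=612352/88105] → run C
t=6: vr[A=2048/263 G=612352/88105 H=612352/88105] → run G
t=7: vr[A=2048/263 G=872193024/112510085 H=612352/88105] → run H
t=8: vr[A=2048/263 G=872193024/112510085 H=349244416/37268415] → run G
t=9: vr[A=2048/263 G=962412544/112510085 H=349244416/37268415] → run A
t=10: vr[G=962412544/112510085 H=349244416/37268415] → run G
t=11: vr[H=349244416/37268415] → run H
t=12: vr[H=439463936/37268415] → run H
t=13: vr[H=176561152/12422805] → run H
t=14: vr[H=619902976/37268415] → run H
t=15: vr[H=710122496/37268415] → run H
t=16: vr[H=266780672/12422805] → run H
t=17: vr[H=890561536/37268415] → run H
t=18: (idle)
t=19: (idle)
t=20: (idle)
t=21: (idle)
t=22: (idle)

completion order = C, A, G, H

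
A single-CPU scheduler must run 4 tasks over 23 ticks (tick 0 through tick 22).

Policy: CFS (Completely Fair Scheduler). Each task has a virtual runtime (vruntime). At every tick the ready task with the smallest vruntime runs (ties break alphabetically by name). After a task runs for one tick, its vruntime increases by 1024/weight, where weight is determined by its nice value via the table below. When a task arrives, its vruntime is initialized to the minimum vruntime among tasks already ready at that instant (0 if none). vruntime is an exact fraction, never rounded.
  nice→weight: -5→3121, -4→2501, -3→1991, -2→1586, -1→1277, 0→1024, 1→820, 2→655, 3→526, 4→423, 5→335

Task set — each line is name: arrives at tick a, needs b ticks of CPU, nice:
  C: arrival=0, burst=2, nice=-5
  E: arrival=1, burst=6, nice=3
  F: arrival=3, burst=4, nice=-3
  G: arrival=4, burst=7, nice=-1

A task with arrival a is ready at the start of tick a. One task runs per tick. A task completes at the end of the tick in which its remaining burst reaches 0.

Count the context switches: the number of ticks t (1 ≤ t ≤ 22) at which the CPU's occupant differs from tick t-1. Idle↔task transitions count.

context switches = 13

t=0: vr[C=0] → run C
t=1: vr[C=1024/3121 E=1024/3121] → run C
t=2: vr[E=1024/3121] → run E
t=3: vr[E=1867264/820823 F=1867264/820823] → run E
t=4: vr[E=3465216/820823 F=1867264/820823 G=1867264/820823] → run F
t=5: vr[E=3465216/820823 F=4558245376/1634258593 G=1867264/820823] → run G
t=6: vr[E=3465216/820823 F=4558245376/1634258593 G=3225018880/1048190971] → run F
t=7: vr[E=3465216/820823 F=5398768128/1634258593 G=3225018880/1048190971] → run G
t=8: vr[E=3465216/820823 F=5398768128/1634258593 G=4065541632/1048190971] → run F
t=9: vr[E=3465216/820823 F=6239290880/1634258593 G=4065541632/1048190971] → run F
t=10: vr[E=3465216/820823 G=4065541632/1048190971] → run G
t=11: vr[E=3465216/820823 G=4906064384/1048190971] → run E
t=12: vr[E=5063168/820823 G=4906064384/1048190971] → run G
t=13: vr[E=5063168/820823 G=5746587136/1048190971] → run G
t=14: vr[E=5063168/820823 G=6587109888/1048190971] → run E
t=15: vr[E=6661120/820823 G=6587109888/1048190971] → run G
t=16: vr[E=6661120/820823 G=7427632640/1048190971] → run G
t=17: vr[E=6661120/820823] → run E
t=18: vr[E=8259072/820823] → run E
t=19: (idle)
t=20: (idle)
t=21: (idle)
t=22: (idle)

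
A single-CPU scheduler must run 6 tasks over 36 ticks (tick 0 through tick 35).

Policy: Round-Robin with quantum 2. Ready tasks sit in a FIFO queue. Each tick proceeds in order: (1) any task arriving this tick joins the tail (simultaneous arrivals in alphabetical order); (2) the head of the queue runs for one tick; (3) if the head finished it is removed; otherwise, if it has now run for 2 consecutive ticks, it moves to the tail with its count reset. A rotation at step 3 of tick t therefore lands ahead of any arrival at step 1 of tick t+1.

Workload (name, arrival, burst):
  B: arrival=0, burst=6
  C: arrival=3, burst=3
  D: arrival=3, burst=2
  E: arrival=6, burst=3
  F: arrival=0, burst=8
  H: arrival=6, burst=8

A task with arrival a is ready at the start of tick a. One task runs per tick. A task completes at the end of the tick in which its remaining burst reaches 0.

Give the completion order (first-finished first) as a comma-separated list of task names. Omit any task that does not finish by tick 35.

completion order = D, B, C, E, F, H

t=0: queue=[B,F] q_used=0 → run B
t=1: queue=[B,F] q_used=1 → run B
t=2: queue=[F,B] q_used=0 → run F
t=3: queue=[F,B,C,D] q_used=1 → run F
t=4: queue=[B,C,D,F] q_used=0 → run B
t=5: queue=[B,C,D,F] q_used=1 → run B
t=6: queue=[C,D,F,B,E,H] q_used=0 → run C
t=7: queue=[C,D,F,B,E,H] q_used=1 → run C
t=8: queue=[D,F,B,E,H,C] q_used=0 → run D
t=9: queue=[D,F,B,E,H,C] q_used=1 → run D
t=10: queue=[F,B,E,H,C] q_used=0 → run F
t=11: queue=[F,B,E,H,C] q_used=1 → run F
t=12: queue=[B,E,H,C,F] q_used=0 → run B
t=13: queue=[B,E,H,C,F] q_used=1 → run B
t=14: queue=[E,H,C,F] q_used=0 → run E
t=15: queue=[E,H,C,F] q_used=1 → run E
t=16: queue=[H,C,F,E] q_used=0 → run H
t=17: queue=[H,C,F,E] q_used=1 → run H
t=18: queue=[C,F,E,H] q_used=0 → run C
t=19: queue=[F,E,H] q_used=0 → run F
t=20: queue=[F,E,H] q_used=1 → run F
t=21: queue=[E,H,F] q_used=0 → run E
t=22: queue=[H,F] q_used=0 → run H
t=23: queue=[H,F] q_used=1 → run H
t=24: queue=[F,H] q_used=0 → run F
t=25: queue=[F,H] q_used=1 → run F
t=26: queue=[H] q_used=0 → run H
t=27: queue=[H] q_used=1 → run H
t=28: queue=[H] q_used=0 → run H
t=29: queue=[H] q_used=1 → run H
t=30: (idle)
t=31: (idle)
t=32: (idle)
t=33: (idle)
t=34: (idle)
t=35: (idle)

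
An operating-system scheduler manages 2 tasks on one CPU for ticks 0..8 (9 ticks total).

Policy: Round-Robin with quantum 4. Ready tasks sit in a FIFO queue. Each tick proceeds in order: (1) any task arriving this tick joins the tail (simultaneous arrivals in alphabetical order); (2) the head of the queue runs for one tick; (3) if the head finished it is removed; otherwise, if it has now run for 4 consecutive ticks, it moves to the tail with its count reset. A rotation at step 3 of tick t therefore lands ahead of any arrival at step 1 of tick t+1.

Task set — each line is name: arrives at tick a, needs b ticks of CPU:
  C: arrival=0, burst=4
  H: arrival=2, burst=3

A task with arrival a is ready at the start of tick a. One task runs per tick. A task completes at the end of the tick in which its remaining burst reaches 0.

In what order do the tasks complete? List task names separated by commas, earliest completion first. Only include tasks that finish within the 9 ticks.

completion order = C, H

t=0: queue=[C] q_used=0 → run C
t=1: queue=[C] q_used=1 → run C
t=2: queue=[C,H] q_used=2 → run C
t=3: queue=[C,H] q_used=3 → run C
t=4: queue=[H] q_used=0 → run H
t=5: queue=[H] q_used=1 → run H
t=6: queue=[H] q_used=2 → run H
t=7: (idle)
t=8: (idle)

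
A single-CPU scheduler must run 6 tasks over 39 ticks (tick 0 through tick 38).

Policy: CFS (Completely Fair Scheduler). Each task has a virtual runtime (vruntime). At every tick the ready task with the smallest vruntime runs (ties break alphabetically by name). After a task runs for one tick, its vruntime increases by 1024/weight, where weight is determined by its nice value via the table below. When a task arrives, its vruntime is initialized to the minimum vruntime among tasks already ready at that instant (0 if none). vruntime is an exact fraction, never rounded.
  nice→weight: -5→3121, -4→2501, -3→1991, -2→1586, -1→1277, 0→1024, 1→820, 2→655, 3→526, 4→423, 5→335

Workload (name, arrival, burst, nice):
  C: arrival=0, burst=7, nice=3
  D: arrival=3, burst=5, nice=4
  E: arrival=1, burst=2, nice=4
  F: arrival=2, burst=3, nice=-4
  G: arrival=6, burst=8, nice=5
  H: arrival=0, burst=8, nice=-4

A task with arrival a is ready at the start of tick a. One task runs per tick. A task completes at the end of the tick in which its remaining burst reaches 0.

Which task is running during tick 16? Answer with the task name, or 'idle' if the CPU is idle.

t=0: vr[C=0 H=0] → run C
t=1: vr[C=512/263 E=0 H=0] → run E
t=2: vr[C=512/263 E=1024/423 F=0 H=0] → run F
t=3: vr[C=512/263 D=0 E=1024/423 F=1024/2501 H=0] → run D
t=4: vr[C=512/263 D=1024/423 E=1024/423 F=1024/2501 H=0] → run H
t=5: vr[C=512/263 D=1024/423 E=1024/423 F=1024/2501 H=1024/2501] → run F
t=6: vr[C=512/263 D=1024/423 E=1024/423 F=2048/2501 G=1024/2501 H=1024/2501] → run G
t=7: vr[C=512/263 D=1024/423 E=1024/423 F=2048/2501 G=2904064/837835 H=1024/2501] → run H
t=8: vr[C=512/263 D=1024/423 E=1024/423 F=2048/2501 G=2904064/837835 H=2048/2501] → run F
t=9: vr[C=512/263 D=1024/423 E=1024/423 G=2904064/837835 H=2048/2501] → run H
t=10: vr[C=512/263 D=1024/423 E=1024/423 G=2904064/837835 H=3072/2501] → run H
t=11: vr[C=512/263 D=1024/423 E=1024/423 G=2904064/837835 H=4096/2501] → run H
t=12: vr[C=512/263 D=1024/423 E=1024/423 G=2904064/837835 H=5120/2501] → run C
t=13: vr[C=1024/263 D=1024/423 E=1024/423 G=2904064/837835 H=5120/2501] → run H
t=14: vr[C=1024/263 D=1024/423 E=1024/423 G=2904064/837835 H=6144/2501] → run D
t=15: vr[C=1024/263 D=2048/423 E=1024/423 G=2904064/837835 H=6144/2501] → run E
t=16: vr[C=1024/263 D=2048/423 G=2904064/837835 H=6144/2501] → run H
t=17: vr[C=1024/263 D=2048/423 G=2904064/837835 H=7168/2501] → run H
t=18: vr[C=1024/263 D=2048/423 G=2904064/837835] → run G
t=19: vr[C=1024/263 D=2048/423 G=5465088/837835] → run C
t=20: vr[C=1536/263 D=2048/423 G=5465088/837835] → run D
t=21: vr[C=1536/263 D=1024/141 G=5465088/837835] → run C
t=22: vr[C=2048/263 D=1024/141 G=5465088/837835] → run G
t=23: vr[C=2048/263 D=1024/141 G=8026112/837835] → run D
t=24: vr[C=2048/263 D=4096/423 G=8026112/837835] → run C
t=25: vr[C=2560/263 D=4096/423 G=8026112/837835] → run G
t=26: vr[C=2560/263 D=4096/423 G=10587136/837835] → run D
t=27: vr[C=2560/263 G=10587136/837835] → run C
t=28: vr[C=3072/263 G=10587136/837835] → run C
t=29: vr[G=10587136/837835] → run G
t=30: vr[G=2629632/167567] → run G
t=31: vr[G=15709184/837835] → run G
t=32: vr[G=18270208/837835] → run G
t=33: (idle)
t=34: (idle)
t=35: (idle)
t=36: (idle)
t=37: (idle)
t=38: (idle)

running at tick 16 = H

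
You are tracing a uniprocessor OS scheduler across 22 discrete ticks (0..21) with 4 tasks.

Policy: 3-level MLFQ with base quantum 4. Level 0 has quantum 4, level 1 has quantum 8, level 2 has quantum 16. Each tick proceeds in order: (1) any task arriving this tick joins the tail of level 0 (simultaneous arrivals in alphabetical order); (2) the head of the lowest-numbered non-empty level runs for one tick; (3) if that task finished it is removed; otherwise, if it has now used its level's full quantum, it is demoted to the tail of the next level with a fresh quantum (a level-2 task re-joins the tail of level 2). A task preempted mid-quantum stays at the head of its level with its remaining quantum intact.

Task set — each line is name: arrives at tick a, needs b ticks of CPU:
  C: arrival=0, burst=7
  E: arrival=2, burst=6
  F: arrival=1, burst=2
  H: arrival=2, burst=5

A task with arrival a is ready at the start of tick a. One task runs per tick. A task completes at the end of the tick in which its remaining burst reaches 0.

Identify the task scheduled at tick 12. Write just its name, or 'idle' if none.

running at tick 12 = H

t=0: L0/L1/L2 = C/-/- → run C
t=1: L0/L1/L2 = CF/-/- → run C
t=2: L0/L1/L2 = CFEH/-/- → run C
t=3: L0/L1/L2 = CFEH/-/- → run C
t=4: L0/L1/L2 = FEH/C/- → run F
t=5: L0/L1/L2 = FEH/C/- → run F
t=6: L0/L1/L2 = EH/C/- → run E
t=7: L0/L1/L2 = EH/C/- → run E
t=8: L0/L1/L2 = EH/C/- → run E
t=9: L0/L1/L2 = EH/C/- → run E
t=10: L0/L1/L2 = H/CE/- → run H
t=11: L0/L1/L2 = H/CE/- → run H
t=12: L0/L1/L2 = H/CE/- → run H
t=13: L0/L1/L2 = H/CE/- → run H
t=14: L0/L1/L2 = -/CEH/- → run C
t=15: L0/L1/L2 = -/CEH/- → run C
t=16: L0/L1/L2 = -/CEH/- → run C
t=17: L0/L1/L2 = -/EH/- → run E
t=18: L0/L1/L2 = -/EH/- → run E
t=19: L0/L1/L2 = -/H/- → run H
t=20: (idle)
t=21: (idle)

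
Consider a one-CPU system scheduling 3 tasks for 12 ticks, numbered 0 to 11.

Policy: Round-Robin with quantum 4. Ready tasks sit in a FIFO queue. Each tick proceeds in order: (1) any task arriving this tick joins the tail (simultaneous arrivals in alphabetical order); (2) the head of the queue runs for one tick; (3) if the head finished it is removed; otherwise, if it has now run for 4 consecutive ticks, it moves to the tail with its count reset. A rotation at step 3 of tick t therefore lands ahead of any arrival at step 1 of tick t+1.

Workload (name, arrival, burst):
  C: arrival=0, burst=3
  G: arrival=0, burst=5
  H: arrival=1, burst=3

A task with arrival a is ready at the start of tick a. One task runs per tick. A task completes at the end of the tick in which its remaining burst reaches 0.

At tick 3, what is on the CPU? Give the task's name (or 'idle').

running at tick 3 = G

t=0: queue=[C,G] q_used=0 → run C
t=1: queue=[C,G,H] q_used=1 → run C
t=2: queue=[C,G,H] q_used=2 → run C
t=3: queue=[G,H] q_used=0 → run G
t=4: queue=[G,H] q_used=1 → run G
t=5: queue=[G,H] q_used=2 → run G
t=6: queue=[G,H] q_used=3 → run G
t=7: queue=[H,G] q_used=0 → run H
t=8: queue=[H,G] q_used=1 → run H
t=9: queue=[H,G] q_used=2 → run H
t=10: queue=[G] q_used=0 → run G
t=11: (idle)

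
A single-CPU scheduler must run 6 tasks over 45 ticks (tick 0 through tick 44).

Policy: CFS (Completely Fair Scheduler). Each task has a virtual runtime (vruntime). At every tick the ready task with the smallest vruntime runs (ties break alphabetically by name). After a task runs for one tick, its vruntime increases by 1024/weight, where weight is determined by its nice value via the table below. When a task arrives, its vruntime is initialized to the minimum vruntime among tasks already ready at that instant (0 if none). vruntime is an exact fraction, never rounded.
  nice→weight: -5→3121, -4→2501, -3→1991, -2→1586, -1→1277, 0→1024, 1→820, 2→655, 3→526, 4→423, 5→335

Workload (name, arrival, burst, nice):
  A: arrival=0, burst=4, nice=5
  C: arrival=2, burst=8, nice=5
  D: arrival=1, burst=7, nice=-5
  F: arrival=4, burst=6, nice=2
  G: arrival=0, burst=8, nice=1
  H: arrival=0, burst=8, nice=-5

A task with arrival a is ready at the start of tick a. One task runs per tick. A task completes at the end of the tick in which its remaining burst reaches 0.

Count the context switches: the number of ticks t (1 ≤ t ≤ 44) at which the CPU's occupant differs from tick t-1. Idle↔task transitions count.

t=0: vr[A=0 G=0 H=0] → run A
t=1: vr[A=1024/335 D=0 G=0 H=0] → run D
t=2: vr[A=1024/335 C=0 D=1024/3121 G=0 H=0] → run C
t=3: vr[A=1024/335 C=1024/335 D=1024/3121 G=0 H=0] → run G
t=4: vr[A=1024/335 C=1024/335 D=1024/3121 F=0 G=256/205 H=0] → run F
t=5: vr[A=1024/335 C=1024/335 D=1024/3121 F=1024/655 G=256/205 H=0] → run H
t=6: vr[A=1024/335 C=1024/335 D=1024/3121 F=1024/655 G=256/205 H=1024/3121] → run D
t=7: vr[A=1024/335 C=1024/335 D=2048/3121 F=1024/655 G=256/205 H=1024/3121] → run H
t=8: vr[A=1024/335 C=1024/335 D=2048/3121 F=1024/655 G=256/205 H=2048/3121] → run D
t=9: vr[A=1024/335 C=1024/335 D=3072/3121 F=1024/655 G=256/205 H=2048/3121] → run H
t=10: vr[A=1024/335 C=1024/335 D=3072/3121 F=1024/655 G=256/205 H=3072/3121] → run D
t=11: vr[A=1024/335 C=1024/335 D=4096/3121 F=1024/655 G=256/205 H=3072/3121] → run H
t=12: vr[A=1024/335 C=1024/335 D=4096/3121 F=1024/655 G=256/205 H=4096/3121] → run G
t=13: vr[A=1024/335 C=1024/335 D=4096/3121 F=1024/655 G=512/205 H=4096/3121] → run D
t=14: vr[A=1024/335 C=1024/335 D=5120/3121 F=1024/655 G=512/205 H=4096/3121] → run H
t=15: vr[A=1024/335 C=1024/335 D=5120/3121 F=1024/655 G=512/205 H=5120/3121] → run F
t=16: vr[A=1024/335 C=1024/335 D=5120/3121 F=2048/655 G=512/205 H=5120/3121] → run D
t=17: vr[A=1024/335 C=1024/335 D=6144/3121 F=2048/655 G=512/205 H=5120/3121] → run H
t=18: vr[A=1024/335 C=1024/335 D=6144/3121 F=2048/655 G=512/205 H=6144/3121] → run D
t=19: vr[A=1024/335 C=1024/335 F=2048/655 G=512/205 H=6144/3121] → run H
t=20: vr[A=1024/335 C=1024/335 F=2048/655 G=512/205 H=7168/3121] → run H
t=21: vr[A=1024/335 C=1024/335 F=2048/655 G=512/205] → run G
t=22: vr[A=1024/335 C=1024/335 F=2048/655 G=768/205] → run A
t=23: vr[A=2048/335 C=1024/335 F=2048/655 G=768/205] → run C
t=24: vr[A=2048/335 C=2048/335 F=2048/655 G=768/205] → run F
t=25: vr[A=2048/335 C=2048/335 F=3072/655 G=768/205] → run G
t=26: vr[A=2048/335 C=2048/335 F=3072/655 G=1024/205] → run F
t=27: vr[A=2048/335 C=2048/335 F=4096/655 G=1024/205] → run G
t=28: vr[A=2048/335 C=2048/335 F=4096/655 G=256/41] → run A
t=29: vr[A=3072/335 C=2048/335 F=4096/655 G=256/41] → run C
t=30: vr[A=3072/335 C=3072/335 F=4096/655 G=256/41] → run G
t=31: vr[A=3072/335 C=3072/335 F=4096/655 G=1536/205] → run F
t=32: vr[A=3072/335 C=3072/335 F=1024/131 G=1536/205] → run G
t=33: vr[A=3072/335 C=3072/335 F=1024/131 G=1792/205] → run F
t=34: vr[A=3072/335 C=3072/335 G=1792/205] → run G
t=35: vr[A=3072/335 C=3072/335] → run A
t=36: vr[C=3072/335] → run C
t=37: vr[C=4096/335] → run C
t=38: vr[C=1024/67] → run C
t=39: vr[C=6144/335] → run C
t=40: vr[C=7168/335] → run C
t=41: (idle)
t=42: (idle)
t=43: (idle)
t=44: (idle)

context switches = 36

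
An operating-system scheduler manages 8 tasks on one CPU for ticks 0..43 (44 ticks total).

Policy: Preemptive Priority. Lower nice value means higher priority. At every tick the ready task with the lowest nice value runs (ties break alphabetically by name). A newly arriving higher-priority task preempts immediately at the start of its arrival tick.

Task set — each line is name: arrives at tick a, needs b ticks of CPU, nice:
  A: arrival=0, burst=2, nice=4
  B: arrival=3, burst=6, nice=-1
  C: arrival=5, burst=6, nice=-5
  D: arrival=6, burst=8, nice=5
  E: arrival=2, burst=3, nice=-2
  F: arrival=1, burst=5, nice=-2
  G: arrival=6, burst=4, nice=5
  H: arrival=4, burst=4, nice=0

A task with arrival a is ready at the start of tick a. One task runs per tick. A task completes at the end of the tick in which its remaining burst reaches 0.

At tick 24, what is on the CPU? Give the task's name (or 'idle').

running at tick 24 = H

t=0: ready={A} → run A
t=1: ready={A,F} → run F
t=2: ready={A,E,F} → run E
t=3: ready={A,B,E,F} → run E
t=4: ready={A,B,E,F,H} → run E
t=5: ready={A,B,C,F,H} → run C
t=6: ready={A,B,C,D,F,G,H} → run C
t=7: ready={A,B,C,D,F,G,H} → run C
t=8: ready={A,B,C,D,F,G,H} → run C
t=9: ready={A,B,C,D,F,G,H} → run C
t=10: ready={A,B,C,D,F,G,H} → run C
t=11: ready={A,B,D,F,G,H} → run F
t=12: ready={A,B,D,F,G,H} → run F
t=13: ready={A,B,D,F,G,H} → run F
t=14: ready={A,B,D,F,G,H} → run F
t=15: ready={A,B,D,G,H} → run B
t=16: ready={A,B,D,G,H} → run B
t=17: ready={A,B,D,G,H} → run B
t=18: ready={A,B,D,G,H} → run B
t=19: ready={A,B,D,G,H} → run B
t=20: ready={A,B,D,G,H} → run B
t=21: ready={A,D,G,H} → run H
t=22: ready={A,D,G,H} → run H
t=23: ready={A,D,G,H} → run H
t=24: ready={A,D,G,H} → run H
t=25: ready={A,D,G} → run A
t=26: ready={D,G} → run D
t=27: ready={D,G} → run D
t=28: ready={D,G} → run D
t=29: ready={D,G} → run D
t=30: ready={D,G} → run D
t=31: ready={D,G} → run D
t=32: ready={D,G} → run D
t=33: ready={D,G} → run D
t=34: ready={G} → run G
t=35: ready={G} → run G
t=36: ready={G} → run G
t=37: ready={G} → run G
t=38: (idle)
t=39: (idle)
t=40: (idle)
t=41: (idle)
t=42: (idle)
t=43: (idle)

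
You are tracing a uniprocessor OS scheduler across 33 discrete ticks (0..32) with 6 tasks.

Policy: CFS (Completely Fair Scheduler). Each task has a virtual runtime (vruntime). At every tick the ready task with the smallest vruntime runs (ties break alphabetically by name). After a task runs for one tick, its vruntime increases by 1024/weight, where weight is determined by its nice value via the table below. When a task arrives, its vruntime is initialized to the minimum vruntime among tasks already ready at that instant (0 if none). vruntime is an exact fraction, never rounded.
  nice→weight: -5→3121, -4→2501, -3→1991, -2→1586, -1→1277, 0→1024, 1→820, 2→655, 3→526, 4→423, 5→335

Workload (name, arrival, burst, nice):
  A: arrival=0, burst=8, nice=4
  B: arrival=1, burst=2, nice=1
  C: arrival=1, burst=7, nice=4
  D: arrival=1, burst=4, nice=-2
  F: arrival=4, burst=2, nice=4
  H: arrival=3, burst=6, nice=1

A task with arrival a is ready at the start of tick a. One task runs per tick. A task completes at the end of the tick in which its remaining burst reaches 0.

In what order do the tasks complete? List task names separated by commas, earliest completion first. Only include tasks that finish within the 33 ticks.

t=0: vr[A=0] → run A
t=1: vr[A=1024/423 B=1024/423 C=1024/423 D=1024/423] → run A
t=2: vr[A=2048/423 B=1024/423 C=1024/423 D=1024/423] → run B
t=3: vr[A=2048/423 B=318208/86715 C=1024/423 D=1024/423 H=1024/423] → run C
t=4: vr[A=2048/423 B=318208/86715 C=2048/423 D=1024/423 F=1024/423 H=1024/423] → run D
t=5: vr[A=2048/423 B=318208/86715 C=2048/423 D=1028608/335439 F=1024/423 H=1024/423] → run F
t=6: vr[A=2048/423 B=318208/86715 C=2048/423 D=1028608/335439 F=2048/423 H=1024/423] → run H
t=7: vr[A=2048/423 B=318208/86715 C=2048/423 D=1028608/335439 F=2048/423 H=318208/86715] → run D
t=8: vr[A=2048/423 B=318208/86715 C=2048/423 D=1245184/335439 F=2048/423 H=318208/86715] → run B
t=9: vr[A=2048/423 C=2048/423 D=1245184/335439 F=2048/423 H=318208/86715] → run H
t=10: vr[A=2048/423 C=2048/423 D=1245184/335439 F=2048/423 H=426496/86715] → run D
t=11: vr[A=2048/423 C=2048/423 D=1461760/335439 F=2048/423 H=426496/86715] → run D
t=12: vr[A=2048/423 C=2048/423 F=2048/423 H=426496/86715] → run A
t=13: vr[A=1024/141 C=2048/423 F=2048/423 H=426496/86715] → run C
t=14: vr[A=1024/141 C=1024/141 F=2048/423 H=426496/86715] → run F
t=15: vr[A=1024/141 C=1024/141 H=426496/86715] → run H
t=16: vr[A=1024/141 C=1024/141 H=534784/86715] → run H
t=17: vr[A=1024/141 C=1024/141 H=643072/86715] → run A
t=18: vr[A=4096/423 C=1024/141 H=643072/86715] → run C
t=19: vr[A=4096/423 C=4096/423 H=643072/86715] → run H
t=20: vr[A=4096/423 C=4096/423 H=150272/17343] → run H
t=21: vr[A=4096/423 C=4096/423] → run A
t=22: vr[A=5120/423 C=4096/423] → run C
t=23: vr[A=5120/423 C=5120/423] → run A
t=24: vr[A=2048/141 C=5120/423] → run C
t=25: vr[A=2048/141 C=2048/141] → run A
t=26: vr[A=7168/423 C=2048/141] → run C
t=27: vr[A=7168/423 C=7168/423] → run A
t=28: vr[C=7168/423] → run C
t=29: (idle)
t=30: (idle)
t=31: (idle)
t=32: (idle)

completion order = B, D, F, H, A, C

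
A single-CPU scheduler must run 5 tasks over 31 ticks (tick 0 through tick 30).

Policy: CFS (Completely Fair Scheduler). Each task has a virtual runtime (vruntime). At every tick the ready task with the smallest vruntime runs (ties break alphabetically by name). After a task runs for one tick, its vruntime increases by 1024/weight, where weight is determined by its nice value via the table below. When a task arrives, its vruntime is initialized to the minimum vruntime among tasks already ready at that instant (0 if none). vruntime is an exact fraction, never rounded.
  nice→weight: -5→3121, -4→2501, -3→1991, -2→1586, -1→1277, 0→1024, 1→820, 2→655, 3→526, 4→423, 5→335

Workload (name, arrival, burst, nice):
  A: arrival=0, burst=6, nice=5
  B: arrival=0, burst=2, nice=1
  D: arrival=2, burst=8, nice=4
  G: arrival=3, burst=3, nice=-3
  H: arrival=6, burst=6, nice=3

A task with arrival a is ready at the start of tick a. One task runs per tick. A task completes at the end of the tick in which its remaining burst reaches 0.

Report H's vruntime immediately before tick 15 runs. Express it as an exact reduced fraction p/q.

vruntime(H, start of tick 15) = 1080369408/107344765

t=0: vr[A=0 B=0] → run A
t=1: vr[A=1024/335 B=0] → run B
t=2: vr[A=1024/335 B=256/205 D=256/205] → run B
t=3: vr[A=1024/335 D=256/205 G=256/205] → run D
t=4: vr[A=1024/335 D=318208/86715 G=256/205] → run G
t=5: vr[A=1024/335 D=318208/86715 G=719616/408155] → run G
t=6: vr[A=1024/335 D=318208/86715 G=929536/408155 H=929536/408155] → run G
t=7: vr[A=1024/335 D=318208/86715 H=929536/408155] → run H
t=8: vr[A=1024/335 D=318208/86715 H=453443328/107344765] → run A
t=9: vr[A=2048/335 D=318208/86715 H=453443328/107344765] → run D
t=10: vr[A=2048/335 D=528128/86715 H=453443328/107344765] → run H
t=11: vr[A=2048/335 D=528128/86715 H=662418688/107344765] → run D
t=12: vr[A=2048/335 D=246016/28905 H=662418688/107344765] → run A
t=13: vr[A=3072/335 D=246016/28905 H=662418688/107344765] → run H
t=14: vr[A=3072/335 D=246016/28905 H=871394048/107344765] → run H
t=15: vr[A=3072/335 D=246016/28905 H=1080369408/107344765] → run D
t=16: vr[A=3072/335 D=947968/86715 H=1080369408/107344765] → run A
t=17: vr[A=4096/335 D=947968/86715 H=1080369408/107344765] → run H
t=18: vr[A=4096/335 D=947968/86715 H=1289344768/107344765] → run D
t=19: vr[A=4096/335 D=1157888/86715 H=1289344768/107344765] → run H
t=20: vr[A=4096/335 D=1157888/86715] → run A
t=21: vr[A=1024/67 D=1157888/86715] → run D
t=22: vr[A=1024/67 D=455936/28905] → run A
t=23: vr[D=455936/28905] → run D
t=24: vr[D=1577728/86715] → run D
t=25: (idle)
t=26: (idle)
t=27: (idle)
t=28: (idle)
t=29: (idle)
t=30: (idle)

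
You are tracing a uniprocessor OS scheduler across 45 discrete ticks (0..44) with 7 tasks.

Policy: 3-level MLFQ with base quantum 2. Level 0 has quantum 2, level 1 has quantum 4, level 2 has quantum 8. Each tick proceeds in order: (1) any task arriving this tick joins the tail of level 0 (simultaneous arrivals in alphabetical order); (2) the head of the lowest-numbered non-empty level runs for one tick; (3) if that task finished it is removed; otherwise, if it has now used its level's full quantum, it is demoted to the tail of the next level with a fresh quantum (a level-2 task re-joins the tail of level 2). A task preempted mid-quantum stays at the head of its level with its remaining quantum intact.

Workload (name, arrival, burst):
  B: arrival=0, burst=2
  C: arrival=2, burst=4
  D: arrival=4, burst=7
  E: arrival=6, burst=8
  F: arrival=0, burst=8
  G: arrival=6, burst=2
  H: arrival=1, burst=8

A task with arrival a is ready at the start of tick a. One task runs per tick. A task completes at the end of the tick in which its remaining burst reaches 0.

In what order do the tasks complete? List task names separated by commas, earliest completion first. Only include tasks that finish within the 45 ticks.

t=0: L0/L1/L2 = BF/-/- → run B
t=1: L0/L1/L2 = BFH/-/- → run B
t=2: L0/L1/L2 = FHC/-/- → run F
t=3: L0/L1/L2 = FHC/-/- → run F
t=4: L0/L1/L2 = HCD/F/- → run H
t=5: L0/L1/L2 = HCD/F/- → run H
t=6: L0/L1/L2 = CDEG/FH/- → run C
t=7: L0/L1/L2 = CDEG/FH/- → run C
t=8: L0/L1/L2 = DEG/FHC/- → run D
t=9: L0/L1/L2 = DEG/FHC/- → run D
t=10: L0/L1/L2 = EG/FHCD/- → run E
t=11: L0/L1/L2 = EG/FHCD/- → run E
t=12: L0/L1/L2 = G/FHCDE/- → run G
t=13: L0/L1/L2 = G/FHCDE/- → run G
t=14: L0/L1/L2 = -/FHCDE/- → run F
t=15: L0/L1/L2 = -/FHCDE/- → run F
t=16: L0/L1/L2 = -/FHCDE/- → run F
t=17: L0/L1/L2 = -/FHCDE/- → run F
t=18: L0/L1/L2 = -/HCDE/F → run H
t=19: L0/L1/L2 = -/HCDE/F → run H
t=20: L0/L1/L2 = -/HCDE/F → run H
t=21: L0/L1/L2 = -/HCDE/F → run H
t=22: L0/L1/L2 = -/CDE/FH → run C
t=23: L0/L1/L2 = -/CDE/FH → run C
t=24: L0/L1/L2 = -/DE/FH → run D
t=25: L0/L1/L2 = -/DE/FH → run D
t=26: L0/L1/L2 = -/DE/FH → run D
t=27: L0/L1/L2 = -/DE/FH → run D
t=28: L0/L1/L2 = -/E/FHD → run E
t=29: L0/L1/L2 = -/E/FHD → run E
t=30: L0/L1/L2 = -/E/FHD → run E
t=31: L0/L1/L2 = -/E/FHD → run E
t=32: L0/L1/L2 = -/-/FHDE → run F
t=33: L0/L1/L2 = -/-/FHDE → run F
t=34: L0/L1/L2 = -/-/HDE → run H
t=35: L0/L1/L2 = -/-/HDE → run H
t=36: L0/L1/L2 = -/-/DE → run D
t=37: L0/L1/L2 = -/-/E → run E
t=38: L0/L1/L2 = -/-/E → run E
t=39: (idle)
t=40: (idle)
t=41: (idle)
t=42: (idle)
t=43: (idle)
t=44: (idle)

completion order = B, G, C, F, H, D, E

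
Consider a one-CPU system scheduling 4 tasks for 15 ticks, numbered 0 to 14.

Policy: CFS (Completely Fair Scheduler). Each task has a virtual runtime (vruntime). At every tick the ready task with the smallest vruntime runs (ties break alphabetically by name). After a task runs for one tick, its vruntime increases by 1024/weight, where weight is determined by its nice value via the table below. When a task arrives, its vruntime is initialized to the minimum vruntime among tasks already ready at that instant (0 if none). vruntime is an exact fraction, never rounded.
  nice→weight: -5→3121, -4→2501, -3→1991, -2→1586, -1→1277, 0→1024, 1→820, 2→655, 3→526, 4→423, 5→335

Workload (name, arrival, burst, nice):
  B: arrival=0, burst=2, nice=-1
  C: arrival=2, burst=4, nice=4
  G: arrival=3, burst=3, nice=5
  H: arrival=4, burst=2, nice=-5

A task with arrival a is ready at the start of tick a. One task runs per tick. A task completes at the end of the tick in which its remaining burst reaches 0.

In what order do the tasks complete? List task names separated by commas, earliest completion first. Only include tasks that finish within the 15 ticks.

completion order = B, H, C, G

t=0: vr[B=0] → run B
t=1: vr[B=1024/1277] → run B
t=2: vr[C=0] → run C
t=3: vr[C=1024/423 G=1024/423] → run C
t=4: vr[C=2048/423 G=1024/423 H=1024/423] → run G
t=5: vr[C=2048/423 G=776192/141705 H=1024/423] → run H
t=6: vr[C=2048/423 G=776192/141705 H=3629056/1320183] → run H
t=7: vr[C=2048/423 G=776192/141705] → run C
t=8: vr[C=1024/141 G=776192/141705] → run G
t=9: vr[C=1024/141 G=1209344/141705] → run C
t=10: vr[G=1209344/141705] → run G
t=11: (idle)
t=12: (idle)
t=13: (idle)
t=14: (idle)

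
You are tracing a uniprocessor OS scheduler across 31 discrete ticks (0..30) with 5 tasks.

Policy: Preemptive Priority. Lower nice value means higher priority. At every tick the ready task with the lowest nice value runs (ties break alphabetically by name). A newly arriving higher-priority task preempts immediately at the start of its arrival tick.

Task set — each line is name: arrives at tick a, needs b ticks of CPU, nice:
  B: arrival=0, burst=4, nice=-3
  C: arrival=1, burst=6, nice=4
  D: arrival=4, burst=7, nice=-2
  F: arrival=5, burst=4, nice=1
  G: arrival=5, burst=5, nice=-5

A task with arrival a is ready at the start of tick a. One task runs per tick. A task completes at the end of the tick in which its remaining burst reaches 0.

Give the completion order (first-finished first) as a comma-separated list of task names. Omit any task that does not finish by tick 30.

t=0: ready={B} → run B
t=1: ready={B,C} → run B
t=2: ready={B,C} → run B
t=3: ready={B,C} → run B
t=4: ready={C,D} → run D
t=5: ready={C,D,F,G} → run G
t=6: ready={C,D,F,G} → run G
t=7: ready={C,D,F,G} → run G
t=8: ready={C,D,F,G} → run G
t=9: ready={C,D,F,G} → run G
t=10: ready={C,D,F} → run D
t=11: ready={C,D,F} → run D
t=12: ready={C,D,F} → run D
t=13: ready={C,D,F} → run D
t=14: ready={C,D,F} → run D
t=15: ready={C,D,F} → run D
t=16: ready={C,F} → run F
t=17: ready={C,F} → run F
t=18: ready={C,F} → run F
t=19: ready={C,F} → run F
t=20: ready={C} → run C
t=21: ready={C} → run C
t=22: ready={C} → run C
t=23: ready={C} → run C
t=24: ready={C} → run C
t=25: ready={C} → run C
t=26: (idle)
t=27: (idle)
t=28: (idle)
t=29: (idle)
t=30: (idle)

completion order = B, G, D, F, C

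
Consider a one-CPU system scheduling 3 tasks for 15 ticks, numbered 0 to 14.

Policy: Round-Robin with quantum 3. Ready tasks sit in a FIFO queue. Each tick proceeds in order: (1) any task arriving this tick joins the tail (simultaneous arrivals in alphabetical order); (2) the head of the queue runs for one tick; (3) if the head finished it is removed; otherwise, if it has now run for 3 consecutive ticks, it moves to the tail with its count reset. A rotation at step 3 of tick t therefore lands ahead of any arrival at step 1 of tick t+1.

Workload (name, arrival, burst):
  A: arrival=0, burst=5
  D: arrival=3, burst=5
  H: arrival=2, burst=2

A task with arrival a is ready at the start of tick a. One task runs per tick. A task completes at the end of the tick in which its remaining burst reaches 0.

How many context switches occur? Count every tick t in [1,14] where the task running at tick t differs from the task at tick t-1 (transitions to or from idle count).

t=0: queue=[A] q_used=0 → run A
t=1: queue=[A] q_used=1 → run A
t=2: queue=[A,H] q_used=2 → run A
t=3: queue=[H,A,D] q_used=0 → run H
t=4: queue=[H,A,D] q_used=1 → run H
t=5: queue=[A,D] q_used=0 → run A
t=6: queue=[A,D] q_used=1 → run A
t=7: queue=[D] q_used=0 → run D
t=8: queue=[D] q_used=1 → run D
t=9: queue=[D] q_used=2 → run D
t=10: queue=[D] q_used=0 → run D
t=11: queue=[D] q_used=1 → run D
t=12: (idle)
t=13: (idle)
t=14: (idle)

context switches = 4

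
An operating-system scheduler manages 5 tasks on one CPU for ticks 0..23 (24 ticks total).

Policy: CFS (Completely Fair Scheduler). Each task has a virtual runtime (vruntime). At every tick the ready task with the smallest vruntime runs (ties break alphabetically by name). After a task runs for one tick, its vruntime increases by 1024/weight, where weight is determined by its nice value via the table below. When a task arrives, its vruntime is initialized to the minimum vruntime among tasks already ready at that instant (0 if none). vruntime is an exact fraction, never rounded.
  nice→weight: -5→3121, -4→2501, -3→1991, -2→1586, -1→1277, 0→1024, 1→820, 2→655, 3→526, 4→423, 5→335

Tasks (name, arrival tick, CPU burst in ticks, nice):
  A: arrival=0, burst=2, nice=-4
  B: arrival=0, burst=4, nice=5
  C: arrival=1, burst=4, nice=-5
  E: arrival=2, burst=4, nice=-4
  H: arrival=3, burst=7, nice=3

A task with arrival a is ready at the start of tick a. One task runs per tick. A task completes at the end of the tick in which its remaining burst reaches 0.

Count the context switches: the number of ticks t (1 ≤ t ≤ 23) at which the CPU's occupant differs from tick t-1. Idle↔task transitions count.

context switches = 19

t=0: vr[A=0 B=0] → run A
t=1: vr[A=1024/2501 B=0 C=0] → run B
t=2: vr[A=1024/2501 B=1024/335 C=0 E=0] → run C
t=3: vr[A=1024/2501 B=1024/335 C=1024/3121 E=0 H=0] → run E
t=4: vr[A=1024/2501 B=1024/335 C=1024/3121 E=1024/2501 H=0] → run H
t=5: vr[A=1024/2501 B=1024/335 C=1024/3121 E=1024/2501 H=512/263] → run C
t=6: vr[A=1024/2501 B=1024/335 C=2048/3121 E=1024/2501 H=512/263] → run A
t=7: vr[B=1024/335 C=2048/3121 E=1024/2501 H=512/263] → run E
t=8: vr[B=1024/335 C=2048/3121 E=2048/2501 H=512/263] → run C
t=9: vr[B=1024/335 C=3072/3121 E=2048/2501 H=512/263] → run E
t=10: vr[B=1024/335 C=3072/3121 E=3072/2501 H=512/263] → run C
t=11: vr[B=1024/335 E=3072/2501 H=512/263] → run E
t=12: vr[B=1024/335 H=512/263] → run H
t=13: vr[B=1024/335 H=1024/263] → run B
t=14: vr[B=2048/335 H=1024/263] → run H
t=15: vr[B=2048/335 H=1536/263] → run H
t=16: vr[B=2048/335 H=2048/263] → run B
t=17: vr[B=3072/335 H=2048/263] → run H
t=18: vr[B=3072/335 H=2560/263] → run B
t=19: vr[H=2560/263] → run H
t=20: vr[H=3072/263] → run H
t=21: (idle)
t=22: (idle)
t=23: (idle)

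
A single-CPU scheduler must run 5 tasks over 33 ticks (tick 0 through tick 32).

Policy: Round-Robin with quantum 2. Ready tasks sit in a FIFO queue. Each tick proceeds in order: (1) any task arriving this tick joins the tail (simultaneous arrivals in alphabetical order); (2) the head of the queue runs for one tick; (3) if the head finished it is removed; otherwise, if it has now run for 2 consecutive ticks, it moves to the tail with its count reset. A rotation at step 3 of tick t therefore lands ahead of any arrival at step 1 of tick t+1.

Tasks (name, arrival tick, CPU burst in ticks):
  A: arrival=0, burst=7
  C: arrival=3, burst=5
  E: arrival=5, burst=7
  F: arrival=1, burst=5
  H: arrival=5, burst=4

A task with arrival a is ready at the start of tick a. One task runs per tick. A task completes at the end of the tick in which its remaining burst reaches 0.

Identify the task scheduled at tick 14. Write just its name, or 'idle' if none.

t=0: queue=[A] q_used=0 → run A
t=1: queue=[A,F] q_used=1 → run A
t=2: queue=[F,A] q_used=0 → run F
t=3: queue=[F,A,C] q_used=1 → run F
t=4: queue=[A,C,F] q_used=0 → run A
t=5: queue=[A,C,F,E,H] q_used=1 → run A
t=6: queue=[C,F,E,H,A] q_used=0 → run C
t=7: queue=[C,F,E,H,A] q_used=1 → run C
t=8: queue=[F,E,H,A,C] q_used=0 → run F
t=9: queue=[F,E,H,A,C] q_used=1 → run F
t=10: queue=[E,H,A,C,F] q_used=0 → run E
t=11: queue=[E,H,A,C,F] q_used=1 → run E
t=12: queue=[H,A,C,F,E] q_used=0 → run H
t=13: queue=[H,A,C,F,E] q_used=1 → run H
t=14: queue=[A,C,F,E,H] q_used=0 → run A
t=15: queue=[A,C,F,E,H] q_used=1 → run A
t=16: queue=[C,F,E,H,A] q_used=0 → run C
t=17: queue=[C,F,E,H,A] q_used=1 → run C
t=18: queue=[F,E,H,A,C] q_used=0 → run F
t=19: queue=[E,H,A,C] q_used=0 → run E
t=20: queue=[E,H,A,C] q_used=1 → run E
t=21: queue=[H,A,C,E] q_used=0 → run H
t=22: queue=[H,A,C,E] q_used=1 → run H
t=23: queue=[A,C,E] q_used=0 → run A
t=24: queue=[C,E] q_used=0 → run C
t=25: queue=[E] q_used=0 → run E
t=26: queue=[E] q_used=1 → run E
t=27: queue=[E] q_used=0 → run E
t=28: (idle)
t=29: (idle)
t=30: (idle)
t=31: (idle)
t=32: (idle)

running at tick 14 = A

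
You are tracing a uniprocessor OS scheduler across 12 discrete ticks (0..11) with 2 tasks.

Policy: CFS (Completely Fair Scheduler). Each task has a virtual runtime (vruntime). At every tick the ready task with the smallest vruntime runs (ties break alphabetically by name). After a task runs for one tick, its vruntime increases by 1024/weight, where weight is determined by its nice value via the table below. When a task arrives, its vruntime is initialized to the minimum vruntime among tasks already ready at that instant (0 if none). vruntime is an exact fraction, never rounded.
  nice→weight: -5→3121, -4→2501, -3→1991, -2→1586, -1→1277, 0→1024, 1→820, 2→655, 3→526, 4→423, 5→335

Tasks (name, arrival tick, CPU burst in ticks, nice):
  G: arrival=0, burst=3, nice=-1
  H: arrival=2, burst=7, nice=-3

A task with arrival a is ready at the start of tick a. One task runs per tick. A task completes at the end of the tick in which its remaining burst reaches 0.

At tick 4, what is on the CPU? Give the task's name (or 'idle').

t=0: vr[G=0] → run G
t=1: vr[G=1024/1277] → run G
t=2: vr[G=2048/1277 H=2048/1277] → run G
t=3: vr[H=2048/1277] → run H
t=4: vr[H=5385216/2542507] → run H
t=5: vr[H=6692864/2542507] → run H
t=6: vr[H=8000512/2542507] → run H
t=7: vr[H=9308160/2542507] → run H
t=8: vr[H=10615808/2542507] → run H
t=9: vr[H=11923456/2542507] → run H
t=10: (idle)
t=11: (idle)

running at tick 4 = H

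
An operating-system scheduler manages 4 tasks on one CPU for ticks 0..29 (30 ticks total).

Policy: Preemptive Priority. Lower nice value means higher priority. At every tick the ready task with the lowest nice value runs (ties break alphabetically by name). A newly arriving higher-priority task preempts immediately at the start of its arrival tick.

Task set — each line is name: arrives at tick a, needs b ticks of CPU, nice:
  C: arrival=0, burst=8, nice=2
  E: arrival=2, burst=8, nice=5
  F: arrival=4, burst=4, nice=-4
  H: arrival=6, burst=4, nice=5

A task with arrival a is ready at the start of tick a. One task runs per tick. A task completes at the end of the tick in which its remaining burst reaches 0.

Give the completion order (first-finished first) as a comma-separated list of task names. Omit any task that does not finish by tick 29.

t=0: ready={C} → run C
t=1: ready={C} → run C
t=2: ready={C,E} → run C
t=3: ready={C,E} → run C
t=4: ready={C,E,F} → run F
t=5: ready={C,E,F} → run F
t=6: ready={C,E,F,H} → run F
t=7: ready={C,E,F,H} → run F
t=8: ready={C,E,H} → run C
t=9: ready={C,E,H} → run C
t=10: ready={C,E,H} → run C
t=11: ready={C,E,H} → run C
t=12: ready={E,H} → run E
t=13: ready={E,H} → run E
t=14: ready={E,H} → run E
t=15: ready={E,H} → run E
t=16: ready={E,H} → run E
t=17: ready={E,H} → run E
t=18: ready={E,H} → run E
t=19: ready={E,H} → run E
t=20: ready={H} → run H
t=21: ready={H} → run H
t=22: ready={H} → run H
t=23: ready={H} → run H
t=24: (idle)
t=25: (idle)
t=26: (idle)
t=27: (idle)
t=28: (idle)
t=29: (idle)

completion order = F, C, E, H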